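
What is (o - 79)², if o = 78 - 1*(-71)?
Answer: 4900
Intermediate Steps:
o = 149 (o = 78 + 71 = 149)
(o - 79)² = (149 - 79)² = 70² = 4900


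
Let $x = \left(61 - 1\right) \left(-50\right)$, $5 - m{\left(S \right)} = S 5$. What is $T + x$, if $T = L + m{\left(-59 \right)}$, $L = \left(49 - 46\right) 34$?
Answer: $-2598$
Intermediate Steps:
$m{\left(S \right)} = 5 - 5 S$ ($m{\left(S \right)} = 5 - S 5 = 5 - 5 S$)
$L = 102$ ($L = 3 \cdot 34 = 102$)
$x = -3000$ ($x = 60 \left(-50\right) = -3000$)
$T = 402$ ($T = 102 + \left(5 - -295\right) = 102 + \left(5 + 295\right) = 102 + 300 = 402$)
$T + x = 402 - 3000 = -2598$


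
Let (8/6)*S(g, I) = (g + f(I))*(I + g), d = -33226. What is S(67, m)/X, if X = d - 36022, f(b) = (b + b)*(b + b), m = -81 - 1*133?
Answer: 80813691/276992 ≈ 291.75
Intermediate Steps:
m = -214 (m = -81 - 133 = -214)
f(b) = 4*b² (f(b) = (2*b)*(2*b) = 4*b²)
S(g, I) = 3*(I + g)*(g + 4*I²)/4 (S(g, I) = 3*((g + 4*I²)*(I + g))/4 = 3*((I + g)*(g + 4*I²))/4 = 3*(I + g)*(g + 4*I²)/4)
X = -69248 (X = -33226 - 36022 = -69248)
S(67, m)/X = (3*(-214)³ + (¾)*67² + 3*67*(-214)² + (¾)*(-214)*67)/(-69248) = (3*(-9800344) + (¾)*4489 + 3*67*45796 - 21507/2)*(-1/69248) = (-29401032 + 13467/4 + 9204996 - 21507/2)*(-1/69248) = -80813691/4*(-1/69248) = 80813691/276992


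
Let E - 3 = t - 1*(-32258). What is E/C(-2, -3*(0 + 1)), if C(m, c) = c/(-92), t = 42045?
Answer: 6836152/3 ≈ 2.2787e+6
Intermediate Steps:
C(m, c) = -c/92 (C(m, c) = c*(-1/92) = -c/92)
E = 74306 (E = 3 + (42045 - 1*(-32258)) = 3 + (42045 + 32258) = 3 + 74303 = 74306)
E/C(-2, -3*(0 + 1)) = 74306/((-(-3)*(0 + 1)/92)) = 74306/((-(-3)/92)) = 74306/((-1/92*(-3))) = 74306/(3/92) = 74306*(92/3) = 6836152/3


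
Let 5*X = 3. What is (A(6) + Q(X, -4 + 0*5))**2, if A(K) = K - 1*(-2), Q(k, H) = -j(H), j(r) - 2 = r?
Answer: 100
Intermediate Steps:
j(r) = 2 + r
X = 3/5 (X = (1/5)*3 = 3/5 ≈ 0.60000)
Q(k, H) = -2 - H (Q(k, H) = -(2 + H) = -2 - H)
A(K) = 2 + K (A(K) = K + 2 = 2 + K)
(A(6) + Q(X, -4 + 0*5))**2 = ((2 + 6) + (-2 - (-4 + 0*5)))**2 = (8 + (-2 - (-4 + 0)))**2 = (8 + (-2 - 1*(-4)))**2 = (8 + (-2 + 4))**2 = (8 + 2)**2 = 10**2 = 100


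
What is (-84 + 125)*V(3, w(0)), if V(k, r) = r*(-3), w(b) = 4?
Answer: -492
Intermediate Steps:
V(k, r) = -3*r
(-84 + 125)*V(3, w(0)) = (-84 + 125)*(-3*4) = 41*(-12) = -492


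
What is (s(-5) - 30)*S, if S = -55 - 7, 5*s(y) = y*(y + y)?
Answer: 1240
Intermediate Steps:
s(y) = 2*y**2/5 (s(y) = (y*(y + y))/5 = (y*(2*y))/5 = (2*y**2)/5 = 2*y**2/5)
S = -62
(s(-5) - 30)*S = ((2/5)*(-5)**2 - 30)*(-62) = ((2/5)*25 - 30)*(-62) = (10 - 30)*(-62) = -20*(-62) = 1240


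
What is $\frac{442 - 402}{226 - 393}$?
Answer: $- \frac{40}{167} \approx -0.23952$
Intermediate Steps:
$\frac{442 - 402}{226 - 393} = \frac{40}{-167} = 40 \left(- \frac{1}{167}\right) = - \frac{40}{167}$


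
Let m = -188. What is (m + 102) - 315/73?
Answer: -6593/73 ≈ -90.315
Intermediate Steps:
(m + 102) - 315/73 = (-188 + 102) - 315/73 = -86 - 315*1/73 = -86 - 315/73 = -6593/73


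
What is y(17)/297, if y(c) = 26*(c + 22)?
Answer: 338/99 ≈ 3.4141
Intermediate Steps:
y(c) = 572 + 26*c (y(c) = 26*(22 + c) = 572 + 26*c)
y(17)/297 = (572 + 26*17)/297 = (572 + 442)*(1/297) = 1014*(1/297) = 338/99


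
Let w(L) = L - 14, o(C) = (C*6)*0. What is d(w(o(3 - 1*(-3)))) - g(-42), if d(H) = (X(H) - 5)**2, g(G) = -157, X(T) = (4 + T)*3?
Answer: 1382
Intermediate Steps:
X(T) = 12 + 3*T
o(C) = 0 (o(C) = (6*C)*0 = 0)
w(L) = -14 + L
d(H) = (7 + 3*H)**2 (d(H) = ((12 + 3*H) - 5)**2 = (7 + 3*H)**2)
d(w(o(3 - 1*(-3)))) - g(-42) = (7 + 3*(-14 + 0))**2 - 1*(-157) = (7 + 3*(-14))**2 + 157 = (7 - 42)**2 + 157 = (-35)**2 + 157 = 1225 + 157 = 1382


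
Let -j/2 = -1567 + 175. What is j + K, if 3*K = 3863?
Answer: 12215/3 ≈ 4071.7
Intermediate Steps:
j = 2784 (j = -2*(-1567 + 175) = -2*(-1392) = 2784)
K = 3863/3 (K = (⅓)*3863 = 3863/3 ≈ 1287.7)
j + K = 2784 + 3863/3 = 12215/3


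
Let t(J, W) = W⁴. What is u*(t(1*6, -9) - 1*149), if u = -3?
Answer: -19236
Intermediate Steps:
u*(t(1*6, -9) - 1*149) = -3*((-9)⁴ - 1*149) = -3*(6561 - 149) = -3*6412 = -19236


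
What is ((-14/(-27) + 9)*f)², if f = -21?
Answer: 3236401/81 ≈ 39956.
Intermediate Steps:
((-14/(-27) + 9)*f)² = ((-14/(-27) + 9)*(-21))² = ((-14*(-1/27) + 9)*(-21))² = ((14/27 + 9)*(-21))² = ((257/27)*(-21))² = (-1799/9)² = 3236401/81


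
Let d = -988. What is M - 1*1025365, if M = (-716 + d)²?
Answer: 1878251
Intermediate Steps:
M = 2903616 (M = (-716 - 988)² = (-1704)² = 2903616)
M - 1*1025365 = 2903616 - 1*1025365 = 2903616 - 1025365 = 1878251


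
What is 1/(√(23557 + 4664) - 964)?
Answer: -964/901075 - √28221/901075 ≈ -0.0012563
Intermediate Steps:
1/(√(23557 + 4664) - 964) = 1/(√28221 - 964) = 1/(-964 + √28221)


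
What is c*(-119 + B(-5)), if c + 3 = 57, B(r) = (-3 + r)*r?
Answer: -4266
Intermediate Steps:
B(r) = r*(-3 + r)
c = 54 (c = -3 + 57 = 54)
c*(-119 + B(-5)) = 54*(-119 - 5*(-3 - 5)) = 54*(-119 - 5*(-8)) = 54*(-119 + 40) = 54*(-79) = -4266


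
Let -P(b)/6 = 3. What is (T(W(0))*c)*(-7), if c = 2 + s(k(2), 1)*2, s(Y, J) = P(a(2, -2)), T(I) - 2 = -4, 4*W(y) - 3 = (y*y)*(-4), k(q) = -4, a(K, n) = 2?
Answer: -476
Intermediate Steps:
W(y) = 3/4 - y**2 (W(y) = 3/4 + ((y*y)*(-4))/4 = 3/4 + (y**2*(-4))/4 = 3/4 + (-4*y**2)/4 = 3/4 - y**2)
T(I) = -2 (T(I) = 2 - 4 = -2)
P(b) = -18 (P(b) = -6*3 = -18)
s(Y, J) = -18
c = -34 (c = 2 - 18*2 = 2 - 36 = -34)
(T(W(0))*c)*(-7) = -2*(-34)*(-7) = 68*(-7) = -476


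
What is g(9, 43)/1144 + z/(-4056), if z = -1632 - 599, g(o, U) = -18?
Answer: 23839/44616 ≈ 0.53432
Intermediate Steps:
z = -2231
g(9, 43)/1144 + z/(-4056) = -18/1144 - 2231/(-4056) = -18*1/1144 - 2231*(-1/4056) = -9/572 + 2231/4056 = 23839/44616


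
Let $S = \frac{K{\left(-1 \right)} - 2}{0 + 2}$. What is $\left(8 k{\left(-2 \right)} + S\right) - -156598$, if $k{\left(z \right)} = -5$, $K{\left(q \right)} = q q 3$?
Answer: $\frac{313117}{2} \approx 1.5656 \cdot 10^{5}$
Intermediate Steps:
$K{\left(q \right)} = 3 q^{2}$ ($K{\left(q \right)} = q^{2} \cdot 3 = 3 q^{2}$)
$S = \frac{1}{2}$ ($S = \frac{3 \left(-1\right)^{2} - 2}{0 + 2} = \frac{3 \cdot 1 - 2}{2} = \left(3 - 2\right) \frac{1}{2} = 1 \cdot \frac{1}{2} = \frac{1}{2} \approx 0.5$)
$\left(8 k{\left(-2 \right)} + S\right) - -156598 = \left(8 \left(-5\right) + \frac{1}{2}\right) - -156598 = \left(-40 + \frac{1}{2}\right) + 156598 = - \frac{79}{2} + 156598 = \frac{313117}{2}$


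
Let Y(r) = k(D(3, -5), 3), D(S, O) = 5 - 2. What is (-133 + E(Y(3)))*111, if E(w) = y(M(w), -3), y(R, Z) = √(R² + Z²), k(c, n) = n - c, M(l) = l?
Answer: -14430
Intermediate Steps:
D(S, O) = 3
Y(r) = 0 (Y(r) = 3 - 1*3 = 3 - 3 = 0)
E(w) = √(9 + w²) (E(w) = √(w² + (-3)²) = √(w² + 9) = √(9 + w²))
(-133 + E(Y(3)))*111 = (-133 + √(9 + 0²))*111 = (-133 + √(9 + 0))*111 = (-133 + √9)*111 = (-133 + 3)*111 = -130*111 = -14430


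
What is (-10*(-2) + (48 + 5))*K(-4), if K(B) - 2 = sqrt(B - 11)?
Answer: 146 + 73*I*sqrt(15) ≈ 146.0 + 282.73*I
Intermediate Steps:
K(B) = 2 + sqrt(-11 + B) (K(B) = 2 + sqrt(B - 11) = 2 + sqrt(-11 + B))
(-10*(-2) + (48 + 5))*K(-4) = (-10*(-2) + (48 + 5))*(2 + sqrt(-11 - 4)) = (20 + 53)*(2 + sqrt(-15)) = 73*(2 + I*sqrt(15)) = 146 + 73*I*sqrt(15)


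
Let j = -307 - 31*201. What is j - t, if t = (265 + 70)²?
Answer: -118763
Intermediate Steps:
t = 112225 (t = 335² = 112225)
j = -6538 (j = -307 - 6231 = -6538)
j - t = -6538 - 1*112225 = -6538 - 112225 = -118763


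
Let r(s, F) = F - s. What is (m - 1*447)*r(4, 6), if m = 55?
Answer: -784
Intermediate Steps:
(m - 1*447)*r(4, 6) = (55 - 1*447)*(6 - 1*4) = (55 - 447)*(6 - 4) = -392*2 = -784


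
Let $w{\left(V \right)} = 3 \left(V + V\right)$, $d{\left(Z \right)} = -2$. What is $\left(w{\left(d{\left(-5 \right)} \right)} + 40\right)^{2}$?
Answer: $784$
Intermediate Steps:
$w{\left(V \right)} = 6 V$ ($w{\left(V \right)} = 3 \cdot 2 V = 6 V$)
$\left(w{\left(d{\left(-5 \right)} \right)} + 40\right)^{2} = \left(6 \left(-2\right) + 40\right)^{2} = \left(-12 + 40\right)^{2} = 28^{2} = 784$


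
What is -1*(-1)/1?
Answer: 1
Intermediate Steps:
-1*(-1)/1 = 1*1 = 1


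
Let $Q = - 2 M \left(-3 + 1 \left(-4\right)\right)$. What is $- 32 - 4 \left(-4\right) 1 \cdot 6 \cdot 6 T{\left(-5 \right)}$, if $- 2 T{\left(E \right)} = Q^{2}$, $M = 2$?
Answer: $7225344$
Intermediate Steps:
$Q = 28$ ($Q = - 2 \cdot 2 \left(-3 + 1 \left(-4\right)\right) = - 2 \cdot 2 \left(-3 - 4\right) = - 2 \cdot 2 \left(-7\right) = \left(-2\right) \left(-14\right) = 28$)
$T{\left(E \right)} = -392$ ($T{\left(E \right)} = - \frac{28^{2}}{2} = \left(- \frac{1}{2}\right) 784 = -392$)
$- 32 - 4 \left(-4\right) 1 \cdot 6 \cdot 6 T{\left(-5 \right)} = - 32 - 4 \left(-4\right) 1 \cdot 6 \cdot 6 \left(-392\right) = - 32 - 4 \left(\left(-4\right) 6\right) 6 \left(-392\right) = - 32 \left(-4\right) \left(-24\right) 6 \left(-392\right) = - 32 \cdot 96 \cdot 6 \left(-392\right) = \left(-32\right) 576 \left(-392\right) = \left(-18432\right) \left(-392\right) = 7225344$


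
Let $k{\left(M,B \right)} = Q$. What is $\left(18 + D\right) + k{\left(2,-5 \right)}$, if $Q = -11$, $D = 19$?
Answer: $26$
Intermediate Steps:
$k{\left(M,B \right)} = -11$
$\left(18 + D\right) + k{\left(2,-5 \right)} = \left(18 + 19\right) - 11 = 37 - 11 = 26$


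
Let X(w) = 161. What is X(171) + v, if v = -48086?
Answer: -47925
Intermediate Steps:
X(171) + v = 161 - 48086 = -47925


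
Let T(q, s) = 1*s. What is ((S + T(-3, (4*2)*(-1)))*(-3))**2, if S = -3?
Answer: 1089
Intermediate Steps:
T(q, s) = s
((S + T(-3, (4*2)*(-1)))*(-3))**2 = ((-3 + (4*2)*(-1))*(-3))**2 = ((-3 + 8*(-1))*(-3))**2 = ((-3 - 8)*(-3))**2 = (-11*(-3))**2 = 33**2 = 1089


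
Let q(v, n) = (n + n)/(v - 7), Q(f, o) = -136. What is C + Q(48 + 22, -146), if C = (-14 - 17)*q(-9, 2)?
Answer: -513/4 ≈ -128.25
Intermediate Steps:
q(v, n) = 2*n/(-7 + v) (q(v, n) = (2*n)/(-7 + v) = 2*n/(-7 + v))
C = 31/4 (C = (-14 - 17)*(2*2/(-7 - 9)) = -62*2/(-16) = -62*2*(-1)/16 = -31*(-¼) = 31/4 ≈ 7.7500)
C + Q(48 + 22, -146) = 31/4 - 136 = -513/4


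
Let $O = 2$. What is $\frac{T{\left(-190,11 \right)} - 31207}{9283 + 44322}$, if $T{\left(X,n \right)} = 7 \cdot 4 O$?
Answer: $- \frac{31151}{53605} \approx -0.58112$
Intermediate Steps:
$T{\left(X,n \right)} = 56$ ($T{\left(X,n \right)} = 7 \cdot 4 \cdot 2 = 28 \cdot 2 = 56$)
$\frac{T{\left(-190,11 \right)} - 31207}{9283 + 44322} = \frac{56 - 31207}{9283 + 44322} = - \frac{31151}{53605}$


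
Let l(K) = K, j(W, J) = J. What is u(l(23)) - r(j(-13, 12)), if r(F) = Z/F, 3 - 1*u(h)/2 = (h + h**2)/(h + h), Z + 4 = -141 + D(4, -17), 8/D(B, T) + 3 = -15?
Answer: -635/108 ≈ -5.8796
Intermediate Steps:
D(B, T) = -4/9 (D(B, T) = 8/(-3 - 15) = 8/(-18) = 8*(-1/18) = -4/9)
Z = -1309/9 (Z = -4 + (-141 - 4/9) = -4 - 1273/9 = -1309/9 ≈ -145.44)
u(h) = 6 - (h + h**2)/h (u(h) = 6 - 2*(h + h**2)/(h + h) = 6 - 2*(h + h**2)/(2*h) = 6 - 2*(h + h**2)*1/(2*h) = 6 - (h + h**2)/h)
r(F) = -1309/(9*F)
u(l(23)) - r(j(-13, 12)) = (5 - 1*23) - (-1309)/(9*12) = (5 - 23) - (-1309)/(9*12) = -18 - 1*(-1309/108) = -18 + 1309/108 = -635/108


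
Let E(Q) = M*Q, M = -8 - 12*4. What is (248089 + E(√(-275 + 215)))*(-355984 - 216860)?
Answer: -142116295116 + 64158528*I*√15 ≈ -1.4212e+11 + 2.4848e+8*I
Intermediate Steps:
M = -56 (M = -8 - 48 = -56)
E(Q) = -56*Q
(248089 + E(√(-275 + 215)))*(-355984 - 216860) = (248089 - 56*√(-275 + 215))*(-355984 - 216860) = (248089 - 112*I*√15)*(-572844) = -142116295116 + 64158528*I*√15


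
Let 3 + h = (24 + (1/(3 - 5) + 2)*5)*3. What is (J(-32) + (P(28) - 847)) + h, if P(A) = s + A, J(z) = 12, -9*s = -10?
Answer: -12859/18 ≈ -714.39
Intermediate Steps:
s = 10/9 (s = -⅑*(-10) = 10/9 ≈ 1.1111)
P(A) = 10/9 + A
h = 183/2 (h = -3 + (24 + (1/(3 - 5) + 2)*5)*3 = -3 + (24 + (1/(-2) + 2)*5)*3 = -3 + (24 + (-½ + 2)*5)*3 = -3 + (24 + (3/2)*5)*3 = -3 + (24 + 15/2)*3 = -3 + (63/2)*3 = -3 + 189/2 = 183/2 ≈ 91.500)
(J(-32) + (P(28) - 847)) + h = (12 + ((10/9 + 28) - 847)) + 183/2 = (12 + (262/9 - 847)) + 183/2 = (12 - 7361/9) + 183/2 = -7253/9 + 183/2 = -12859/18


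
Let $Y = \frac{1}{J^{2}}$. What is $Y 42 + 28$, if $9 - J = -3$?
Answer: $\frac{679}{24} \approx 28.292$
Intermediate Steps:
$J = 12$ ($J = 9 - -3 = 9 + 3 = 12$)
$Y = \frac{1}{144}$ ($Y = \frac{1}{12^{2}} = \frac{1}{144} \approx 0.0069444$)
$Y 42 + 28 = \frac{1}{144} \cdot 42 + 28 = \frac{7}{24} + 28 = \frac{679}{24}$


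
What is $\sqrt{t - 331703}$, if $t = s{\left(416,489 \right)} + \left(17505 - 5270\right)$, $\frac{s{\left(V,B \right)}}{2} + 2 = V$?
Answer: $4 i \sqrt{19915} \approx 564.48 i$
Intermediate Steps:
$s{\left(V,B \right)} = -4 + 2 V$
$t = 13063$ ($t = \left(-4 + 2 \cdot 416\right) + \left(17505 - 5270\right) = \left(-4 + 832\right) + 12235 = 828 + 12235 = 13063$)
$\sqrt{t - 331703} = \sqrt{13063 - 331703} = \sqrt{-318640} = 4 i \sqrt{19915}$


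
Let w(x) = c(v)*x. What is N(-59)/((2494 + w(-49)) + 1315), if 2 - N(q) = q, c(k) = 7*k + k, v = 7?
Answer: 61/1065 ≈ 0.057277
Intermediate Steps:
c(k) = 8*k
w(x) = 56*x (w(x) = (8*7)*x = 56*x)
N(q) = 2 - q
N(-59)/((2494 + w(-49)) + 1315) = (2 - 1*(-59))/((2494 + 56*(-49)) + 1315) = (2 + 59)/((2494 - 2744) + 1315) = 61/(-250 + 1315) = 61/1065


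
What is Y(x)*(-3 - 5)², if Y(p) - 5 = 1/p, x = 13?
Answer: 4224/13 ≈ 324.92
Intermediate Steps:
Y(p) = 5 + 1/p
Y(x)*(-3 - 5)² = (5 + 1/13)*(-3 - 5)² = (5 + 1/13)*(-8)² = (66/13)*64 = 4224/13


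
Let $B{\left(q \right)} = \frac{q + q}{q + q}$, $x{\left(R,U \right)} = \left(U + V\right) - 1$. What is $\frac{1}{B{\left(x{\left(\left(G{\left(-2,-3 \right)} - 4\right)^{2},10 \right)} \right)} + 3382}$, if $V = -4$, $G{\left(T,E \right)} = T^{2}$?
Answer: $\frac{1}{3383} \approx 0.0002956$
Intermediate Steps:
$x{\left(R,U \right)} = -5 + U$ ($x{\left(R,U \right)} = \left(U - 4\right) - 1 = \left(-4 + U\right) - 1 = -5 + U$)
$B{\left(q \right)} = 1$ ($B{\left(q \right)} = \frac{2 q}{2 q} = 2 q \frac{1}{2 q} = 1$)
$\frac{1}{B{\left(x{\left(\left(G{\left(-2,-3 \right)} - 4\right)^{2},10 \right)} \right)} + 3382} = \frac{1}{1 + 3382} = \frac{1}{3383}$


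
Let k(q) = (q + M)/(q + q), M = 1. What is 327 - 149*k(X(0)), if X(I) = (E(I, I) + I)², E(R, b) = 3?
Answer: 2198/9 ≈ 244.22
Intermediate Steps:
X(I) = (3 + I)²
k(q) = (1 + q)/(2*q) (k(q) = (q + 1)/(q + q) = (1 + q)/((2*q)) = (1 + q)*(1/(2*q)) = (1 + q)/(2*q))
327 - 149*k(X(0)) = 327 - 149*(1 + (3 + 0)²)/(2*((3 + 0)²)) = 327 - 149*(1 + 3²)/(2*(3²)) = 327 - 149*(1 + 9)/(2*9) = 327 - 149*10/(2*9) = 327 - 149*5/9 = 327 - 745/9 = 2198/9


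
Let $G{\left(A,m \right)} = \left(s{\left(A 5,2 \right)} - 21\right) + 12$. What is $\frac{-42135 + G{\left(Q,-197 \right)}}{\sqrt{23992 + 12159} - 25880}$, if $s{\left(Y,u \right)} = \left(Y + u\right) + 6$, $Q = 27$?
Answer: $\frac{1086985880}{669738249} + \frac{42001 \sqrt{36151}}{669738249} \approx 1.6349$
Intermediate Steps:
$s{\left(Y,u \right)} = 6 + Y + u$
$G{\left(A,m \right)} = -1 + 5 A$ ($G{\left(A,m \right)} = \left(\left(6 + A 5 + 2\right) - 21\right) + 12 = \left(\left(6 + 5 A + 2\right) - 21\right) + 12 = \left(\left(8 + 5 A\right) - 21\right) + 12 = \left(-13 + 5 A\right) + 12 = -1 + 5 A$)
$\frac{-42135 + G{\left(Q,-197 \right)}}{\sqrt{23992 + 12159} - 25880} = \frac{-42135 + \left(-1 + 5 \cdot 27\right)}{\sqrt{23992 + 12159} - 25880} = \frac{-42135 + \left(-1 + 135\right)}{\sqrt{36151} - 25880} = \frac{-42135 + 134}{-25880 + \sqrt{36151}} = - \frac{42001}{-25880 + \sqrt{36151}}$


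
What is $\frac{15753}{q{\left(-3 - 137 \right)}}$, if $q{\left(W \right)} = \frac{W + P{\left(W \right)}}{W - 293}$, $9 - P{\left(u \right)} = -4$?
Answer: $\frac{6821049}{127} \approx 53709.0$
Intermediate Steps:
$P{\left(u \right)} = 13$ ($P{\left(u \right)} = 9 - -4 = 9 + 4 = 13$)
$q{\left(W \right)} = \frac{13 + W}{-293 + W}$ ($q{\left(W \right)} = \frac{W + 13}{W - 293} = \frac{13 + W}{-293 + W}$)
$\frac{15753}{q{\left(-3 - 137 \right)}} = \frac{15753}{\frac{1}{-293 - 140} \left(13 - 140\right)} = \frac{15753}{\frac{1}{-433} \left(-127\right)} = \frac{15753}{\left(- \frac{1}{433}\right) \left(-127\right)} = \frac{15753}{\frac{127}{433}} = 15753 \cdot \frac{433}{127} = \frac{6821049}{127}$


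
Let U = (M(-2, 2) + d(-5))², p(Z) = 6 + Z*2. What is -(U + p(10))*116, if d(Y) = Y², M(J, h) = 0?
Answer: -75516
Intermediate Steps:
p(Z) = 6 + 2*Z
U = 625 (U = (0 + (-5)²)² = (0 + 25)² = 25² = 625)
-(U + p(10))*116 = -(625 + (6 + 2*10))*116 = -(625 + (6 + 20))*116 = -(625 + 26)*116 = -651*116 = -1*75516 = -75516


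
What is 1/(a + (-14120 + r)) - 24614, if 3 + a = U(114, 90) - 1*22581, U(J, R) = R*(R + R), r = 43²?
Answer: -459174171/18655 ≈ -24614.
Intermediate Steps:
r = 1849
U(J, R) = 2*R² (U(J, R) = R*(2*R) = 2*R²)
a = -6384 (a = -3 + (2*90² - 1*22581) = -3 + (2*8100 - 22581) = -3 + (16200 - 22581) = -3 - 6381 = -6384)
1/(a + (-14120 + r)) - 24614 = 1/(-6384 + (-14120 + 1849)) - 24614 = 1/(-6384 - 12271) - 24614 = 1/(-18655) - 24614 = -1/18655 - 24614 = -459174171/18655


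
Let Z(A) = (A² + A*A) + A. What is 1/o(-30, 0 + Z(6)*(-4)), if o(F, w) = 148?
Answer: 1/148 ≈ 0.0067568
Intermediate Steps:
Z(A) = A + 2*A² (Z(A) = (A² + A²) + A = 2*A² + A = A + 2*A²)
1/o(-30, 0 + Z(6)*(-4)) = 1/148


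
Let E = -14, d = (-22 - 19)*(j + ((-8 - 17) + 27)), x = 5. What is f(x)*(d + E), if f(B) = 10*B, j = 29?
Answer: -64250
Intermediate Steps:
d = -1271 (d = (-22 - 19)*(29 + ((-8 - 17) + 27)) = -41*(29 + (-25 + 27)) = -41*(29 + 2) = -41*31 = -1271)
f(x)*(d + E) = (10*5)*(-1271 - 14) = 50*(-1285) = -64250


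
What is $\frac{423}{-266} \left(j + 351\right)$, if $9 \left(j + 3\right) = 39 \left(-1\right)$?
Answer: $- \frac{145371}{266} \approx -546.51$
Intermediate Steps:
$j = - \frac{22}{3}$ ($j = -3 + \frac{39 \left(-1\right)}{9} = -3 + \frac{1}{9} \left(-39\right) = -3 - \frac{13}{3} = - \frac{22}{3} \approx -7.3333$)
$\frac{423}{-266} \left(j + 351\right) = \frac{423}{-266} \left(- \frac{22}{3} + 351\right) = 423 \left(- \frac{1}{266}\right) \frac{1031}{3} = \left(- \frac{423}{266}\right) \frac{1031}{3} = - \frac{145371}{266}$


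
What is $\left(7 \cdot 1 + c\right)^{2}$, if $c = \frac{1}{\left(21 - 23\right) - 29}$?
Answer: $\frac{46656}{961} \approx 48.549$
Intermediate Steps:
$c = - \frac{1}{31}$ ($c = \frac{1}{-2 - 29} = \frac{1}{-31} = - \frac{1}{31} \approx -0.032258$)
$\left(7 \cdot 1 + c\right)^{2} = \left(7 \cdot 1 - \frac{1}{31}\right)^{2} = \left(7 - \frac{1}{31}\right)^{2} = \left(\frac{216}{31}\right)^{2} = \frac{46656}{961}$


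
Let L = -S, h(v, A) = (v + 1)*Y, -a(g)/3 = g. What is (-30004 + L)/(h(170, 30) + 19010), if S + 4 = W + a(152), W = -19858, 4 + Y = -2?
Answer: -4843/8992 ≈ -0.53859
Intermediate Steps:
Y = -6 (Y = -4 - 2 = -6)
a(g) = -3*g
h(v, A) = -6 - 6*v (h(v, A) = (v + 1)*(-6) = (1 + v)*(-6) = -6 - 6*v)
S = -20318 (S = -4 + (-19858 - 3*152) = -4 + (-19858 - 456) = -4 - 20314 = -20318)
L = 20318 (L = -1*(-20318) = 20318)
(-30004 + L)/(h(170, 30) + 19010) = (-30004 + 20318)/((-6 - 6*170) + 19010) = -9686/((-6 - 1020) + 19010) = -9686/(-1026 + 19010) = -9686/17984 = -9686*1/17984 = -4843/8992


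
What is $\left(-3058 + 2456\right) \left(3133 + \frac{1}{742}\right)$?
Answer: $- \frac{99961541}{53} \approx -1.8861 \cdot 10^{6}$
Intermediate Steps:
$\left(-3058 + 2456\right) \left(3133 + \frac{1}{742}\right) = - 602 \left(3133 + \frac{1}{742}\right) = \left(-602\right) \frac{2324687}{742} = - \frac{99961541}{53}$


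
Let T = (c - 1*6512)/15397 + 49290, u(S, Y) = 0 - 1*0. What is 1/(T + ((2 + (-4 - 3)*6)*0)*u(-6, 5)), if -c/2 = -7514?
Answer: 15397/758926646 ≈ 2.0288e-5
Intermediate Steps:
c = 15028 (c = -2*(-7514) = 15028)
u(S, Y) = 0 (u(S, Y) = 0 + 0 = 0)
T = 758926646/15397 (T = (15028 - 1*6512)/15397 + 49290 = (15028 - 6512)*(1/15397) + 49290 = 8516*(1/15397) + 49290 = 8516/15397 + 49290 = 758926646/15397 ≈ 49291.)
1/(T + ((2 + (-4 - 3)*6)*0)*u(-6, 5)) = 1/(758926646/15397 + ((2 + (-4 - 3)*6)*0)*0) = 1/(758926646/15397 + ((2 - 7*6)*0)*0) = 1/(758926646/15397 + ((2 - 42)*0)*0) = 1/(758926646/15397 - 40*0*0) = 1/(758926646/15397 + 0*0) = 1/(758926646/15397 + 0) = 1/(758926646/15397) = 15397/758926646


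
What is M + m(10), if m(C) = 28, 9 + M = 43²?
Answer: 1868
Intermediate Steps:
M = 1840 (M = -9 + 43² = -9 + 1849 = 1840)
M + m(10) = 1840 + 28 = 1868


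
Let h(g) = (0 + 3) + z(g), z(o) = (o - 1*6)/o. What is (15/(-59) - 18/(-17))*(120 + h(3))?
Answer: 98454/1003 ≈ 98.160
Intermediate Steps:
z(o) = (-6 + o)/o (z(o) = (o - 6)/o = (-6 + o)/o)
h(g) = 3 + (-6 + g)/g (h(g) = (0 + 3) + (-6 + g)/g = 3 + (-6 + g)/g)
(15/(-59) - 18/(-17))*(120 + h(3)) = (15/(-59) - 18/(-17))*(120 + (4 - 6/3)) = (15*(-1/59) - 18*(-1/17))*(120 + (4 - 6*1/3)) = (-15/59 + 18/17)*(120 + (4 - 2)) = 807*(120 + 2)/1003 = (807/1003)*122 = 98454/1003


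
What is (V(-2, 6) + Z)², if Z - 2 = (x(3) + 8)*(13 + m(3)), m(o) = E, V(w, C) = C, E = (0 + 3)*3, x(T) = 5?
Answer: 86436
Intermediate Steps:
E = 9 (E = 3*3 = 9)
m(o) = 9
Z = 288 (Z = 2 + (5 + 8)*(13 + 9) = 2 + 13*22 = 2 + 286 = 288)
(V(-2, 6) + Z)² = (6 + 288)² = 294² = 86436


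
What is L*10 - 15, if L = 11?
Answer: 95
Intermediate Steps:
L*10 - 15 = 11*10 - 15 = 110 - 15 = 95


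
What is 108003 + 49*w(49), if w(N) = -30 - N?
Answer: 104132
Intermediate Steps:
108003 + 49*w(49) = 108003 + 49*(-30 - 1*49) = 108003 + 49*(-30 - 49) = 108003 + 49*(-79) = 108003 - 3871 = 104132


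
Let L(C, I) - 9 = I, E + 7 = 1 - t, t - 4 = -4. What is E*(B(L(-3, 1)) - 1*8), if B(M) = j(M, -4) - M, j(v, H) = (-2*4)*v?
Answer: 588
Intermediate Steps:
t = 0 (t = 4 - 4 = 0)
E = -6 (E = -7 + (1 - 1*0) = -7 + (1 + 0) = -7 + 1 = -6)
j(v, H) = -8*v
L(C, I) = 9 + I
B(M) = -9*M (B(M) = -8*M - M = -9*M)
E*(B(L(-3, 1)) - 1*8) = -6*(-9*(9 + 1) - 1*8) = -6*(-9*10 - 8) = -6*(-90 - 8) = -6*(-98) = 588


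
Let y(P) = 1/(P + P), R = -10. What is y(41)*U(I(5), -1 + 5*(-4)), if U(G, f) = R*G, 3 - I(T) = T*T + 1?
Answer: 115/41 ≈ 2.8049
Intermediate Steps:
I(T) = 2 - T**2 (I(T) = 3 - (T*T + 1) = 3 - (T**2 + 1) = 3 - (1 + T**2) = 3 + (-1 - T**2) = 2 - T**2)
y(P) = 1/(2*P)
U(G, f) = -10*G
y(41)*U(I(5), -1 + 5*(-4)) = ((1/2)/41)*(-10*(2 - 1*5**2)) = ((1/2)*(1/41))*(-10*(2 - 1*25)) = (-10*(2 - 25))/82 = (-10*(-23))/82 = (1/82)*230 = 115/41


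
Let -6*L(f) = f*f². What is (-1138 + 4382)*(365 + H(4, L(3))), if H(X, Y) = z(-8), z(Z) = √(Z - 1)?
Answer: 1184060 + 9732*I ≈ 1.1841e+6 + 9732.0*I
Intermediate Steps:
L(f) = -f³/6 (L(f) = -f*f²/6 = -f³/6)
z(Z) = √(-1 + Z)
H(X, Y) = 3*I (H(X, Y) = √(-1 - 8) = √(-9) = 3*I)
(-1138 + 4382)*(365 + H(4, L(3))) = (-1138 + 4382)*(365 + 3*I) = 3244*(365 + 3*I) = 1184060 + 9732*I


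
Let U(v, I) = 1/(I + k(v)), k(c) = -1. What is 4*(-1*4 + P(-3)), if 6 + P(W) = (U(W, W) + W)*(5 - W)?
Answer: -144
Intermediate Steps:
U(v, I) = 1/(-1 + I) (U(v, I) = 1/(I - 1) = 1/(-1 + I))
P(W) = -6 + (5 - W)*(W + 1/(-1 + W)) (P(W) = -6 + (1/(-1 + W) + W)*(5 - W) = -6 + (W + 1/(-1 + W))*(5 - W) = -6 + (5 - W)*(W + 1/(-1 + W)))
4*(-1*4 + P(-3)) = 4*(-1*4 + (11 - 1*(-3)³ - 12*(-3) + 6*(-3)²)/(-1 - 3)) = 4*(-4 + (11 - 1*(-27) + 36 + 6*9)/(-4)) = 4*(-4 - (11 + 27 + 36 + 54)/4) = 4*(-4 - ¼*128) = 4*(-4 - 32) = 4*(-36) = -144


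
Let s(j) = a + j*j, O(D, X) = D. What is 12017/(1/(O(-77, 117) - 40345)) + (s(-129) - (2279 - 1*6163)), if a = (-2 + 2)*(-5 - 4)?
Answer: -485730649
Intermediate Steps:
a = 0 (a = 0*(-9) = 0)
s(j) = j² (s(j) = 0 + j*j = 0 + j² = j²)
12017/(1/(O(-77, 117) - 40345)) + (s(-129) - (2279 - 1*6163)) = 12017/(1/(-77 - 40345)) + ((-129)² - (2279 - 1*6163)) = 12017/(1/(-40422)) + (16641 - (2279 - 6163)) = 12017/(-1/40422) + (16641 - 1*(-3884)) = 12017*(-40422) + (16641 + 3884) = -485751174 + 20525 = -485730649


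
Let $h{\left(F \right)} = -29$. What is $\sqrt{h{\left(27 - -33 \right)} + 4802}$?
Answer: $\sqrt{4773} \approx 69.087$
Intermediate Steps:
$\sqrt{h{\left(27 - -33 \right)} + 4802} = \sqrt{-29 + 4802} = \sqrt{4773}$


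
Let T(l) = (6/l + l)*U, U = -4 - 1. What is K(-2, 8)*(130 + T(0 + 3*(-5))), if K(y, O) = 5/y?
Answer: -1035/2 ≈ -517.50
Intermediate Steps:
U = -5
T(l) = -30/l - 5*l (T(l) = (6/l + l)*(-5) = (l + 6/l)*(-5) = -30/l - 5*l)
K(-2, 8)*(130 + T(0 + 3*(-5))) = (5/(-2))*(130 + (-30/(0 + 3*(-5)) - 5*(0 + 3*(-5)))) = (5*(-1/2))*(130 + (-30/(0 - 15) - 5*(0 - 15))) = -5*(130 + (-30/(-15) - 5*(-15)))/2 = -5*(130 + (-30*(-1/15) + 75))/2 = -5*(130 + (2 + 75))/2 = -5*(130 + 77)/2 = -5/2*207 = -1035/2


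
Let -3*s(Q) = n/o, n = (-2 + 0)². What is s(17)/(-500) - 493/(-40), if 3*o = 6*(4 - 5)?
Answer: 36971/3000 ≈ 12.324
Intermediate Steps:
o = -2 (o = (6*(4 - 5))/3 = (6*(-1))/3 = (⅓)*(-6) = -2)
n = 4 (n = (-2)² = 4)
s(Q) = ⅔ (s(Q) = -4/(3*(-2)) = -4*(-1)/(3*2) = -⅓*(-2) = ⅔)
s(17)/(-500) - 493/(-40) = (⅔)/(-500) - 493/(-40) = (⅔)*(-1/500) - 493*(-1/40) = -1/750 + 493/40 = 36971/3000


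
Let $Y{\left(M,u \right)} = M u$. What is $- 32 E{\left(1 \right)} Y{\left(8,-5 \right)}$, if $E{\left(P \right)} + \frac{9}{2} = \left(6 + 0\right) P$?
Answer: $1920$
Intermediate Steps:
$E{\left(P \right)} = - \frac{9}{2} + 6 P$ ($E{\left(P \right)} = - \frac{9}{2} + \left(6 + 0\right) P = - \frac{9}{2} + 6 P$)
$- 32 E{\left(1 \right)} Y{\left(8,-5 \right)} = - 32 \left(- \frac{9}{2} + 6 \cdot 1\right) 8 \left(-5\right) = - 32 \left(- \frac{9}{2} + 6\right) \left(-40\right) = \left(-32\right) \frac{3}{2} \left(-40\right) = \left(-48\right) \left(-40\right) = 1920$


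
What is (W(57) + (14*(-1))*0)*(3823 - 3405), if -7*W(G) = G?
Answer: -23826/7 ≈ -3403.7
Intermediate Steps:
W(G) = -G/7
(W(57) + (14*(-1))*0)*(3823 - 3405) = (-⅐*57 + (14*(-1))*0)*(3823 - 3405) = (-57/7 - 14*0)*418 = (-57/7 + 0)*418 = -57/7*418 = -23826/7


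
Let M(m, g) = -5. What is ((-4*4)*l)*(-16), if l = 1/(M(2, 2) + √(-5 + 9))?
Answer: -256/3 ≈ -85.333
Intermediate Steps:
l = -⅓ (l = 1/(-5 + √(-5 + 9)) = 1/(-5 + √4) = 1/(-5 + 2) = 1/(-3) = -⅓ ≈ -0.33333)
((-4*4)*l)*(-16) = (-4*4*(-⅓))*(-16) = -16*(-⅓)*(-16) = (16/3)*(-16) = -256/3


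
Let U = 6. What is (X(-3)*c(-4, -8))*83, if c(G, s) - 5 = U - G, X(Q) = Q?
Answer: -3735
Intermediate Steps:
c(G, s) = 11 - G (c(G, s) = 5 + (6 - G) = 11 - G)
(X(-3)*c(-4, -8))*83 = -3*(11 - 1*(-4))*83 = -3*(11 + 4)*83 = -3*15*83 = -45*83 = -3735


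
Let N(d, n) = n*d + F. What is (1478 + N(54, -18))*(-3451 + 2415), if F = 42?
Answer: -567728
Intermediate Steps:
N(d, n) = 42 + d*n (N(d, n) = n*d + 42 = d*n + 42 = 42 + d*n)
(1478 + N(54, -18))*(-3451 + 2415) = (1478 + (42 + 54*(-18)))*(-3451 + 2415) = (1478 + (42 - 972))*(-1036) = (1478 - 930)*(-1036) = 548*(-1036) = -567728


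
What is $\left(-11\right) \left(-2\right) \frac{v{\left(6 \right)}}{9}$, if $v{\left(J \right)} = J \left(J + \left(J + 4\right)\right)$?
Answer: $\frac{704}{3} \approx 234.67$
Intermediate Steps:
$v{\left(J \right)} = J \left(4 + 2 J\right)$ ($v{\left(J \right)} = J \left(J + \left(4 + J\right)\right) = J \left(4 + 2 J\right)$)
$\left(-11\right) \left(-2\right) \frac{v{\left(6 \right)}}{9} = \left(-11\right) \left(-2\right) \frac{2 \cdot 6 \left(2 + 6\right)}{9} = 22 \cdot 2 \cdot 6 \cdot 8 \cdot \frac{1}{9} = 22 \cdot 96 \cdot \frac{1}{9} = 22 \cdot \frac{32}{3} = \frac{704}{3}$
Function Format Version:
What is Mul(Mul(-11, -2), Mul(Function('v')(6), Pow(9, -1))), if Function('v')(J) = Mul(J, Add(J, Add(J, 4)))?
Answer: Rational(704, 3) ≈ 234.67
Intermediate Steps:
Function('v')(J) = Mul(J, Add(4, Mul(2, J))) (Function('v')(J) = Mul(J, Add(J, Add(4, J))) = Mul(J, Add(4, Mul(2, J))))
Mul(Mul(-11, -2), Mul(Function('v')(6), Pow(9, -1))) = Mul(Mul(-11, -2), Mul(Mul(2, 6, Add(2, 6)), Pow(9, -1))) = Mul(22, Mul(Mul(2, 6, 8), Rational(1, 9))) = Mul(22, Mul(96, Rational(1, 9))) = Mul(22, Rational(32, 3)) = Rational(704, 3)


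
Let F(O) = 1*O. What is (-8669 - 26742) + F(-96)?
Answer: -35507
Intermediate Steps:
F(O) = O
(-8669 - 26742) + F(-96) = (-8669 - 26742) - 96 = -35411 - 96 = -35507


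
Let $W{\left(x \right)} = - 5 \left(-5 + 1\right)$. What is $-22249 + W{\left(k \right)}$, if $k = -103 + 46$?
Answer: $-22229$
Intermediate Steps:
$k = -57$
$W{\left(x \right)} = 20$ ($W{\left(x \right)} = \left(-5\right) \left(-4\right) = 20$)
$-22249 + W{\left(k \right)} = -22249 + 20 = -22229$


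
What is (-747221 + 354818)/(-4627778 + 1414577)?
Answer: 130801/1071067 ≈ 0.12212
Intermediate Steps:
(-747221 + 354818)/(-4627778 + 1414577) = -392403/(-3213201) = -392403*(-1/3213201) = 130801/1071067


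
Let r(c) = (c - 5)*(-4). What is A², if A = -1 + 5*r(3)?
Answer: 1521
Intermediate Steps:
r(c) = 20 - 4*c (r(c) = (-5 + c)*(-4) = 20 - 4*c)
A = 39 (A = -1 + 5*(20 - 4*3) = -1 + 5*(20 - 12) = -1 + 5*8 = -1 + 40 = 39)
A² = 39² = 1521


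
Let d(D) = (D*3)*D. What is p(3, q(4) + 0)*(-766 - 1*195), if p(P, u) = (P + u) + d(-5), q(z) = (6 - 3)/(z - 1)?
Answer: -75919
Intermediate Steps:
d(D) = 3*D² (d(D) = (3*D)*D = 3*D²)
q(z) = 3/(-1 + z)
p(P, u) = 75 + P + u (p(P, u) = (P + u) + 3*(-5)² = (P + u) + 3*25 = (P + u) + 75 = 75 + P + u)
p(3, q(4) + 0)*(-766 - 1*195) = (75 + 3 + (3/(-1 + 4) + 0))*(-766 - 1*195) = (75 + 3 + (3/3 + 0))*(-766 - 195) = (75 + 3 + (3*(⅓) + 0))*(-961) = (75 + 3 + (1 + 0))*(-961) = (75 + 3 + 1)*(-961) = 79*(-961) = -75919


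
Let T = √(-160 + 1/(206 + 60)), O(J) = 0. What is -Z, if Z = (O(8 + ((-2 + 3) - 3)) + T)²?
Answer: 42559/266 ≈ 160.00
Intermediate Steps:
T = I*√11320694/266 (T = √(-160 + 1/266) = √(-42559/266) = I*√11320694/266 ≈ 12.649*I)
Z = -42559/266 (Z = (0 + I*√11320694/266)² = (I*√11320694/266)² = -42559/266 ≈ -160.00)
-Z = -1*(-42559/266) = 42559/266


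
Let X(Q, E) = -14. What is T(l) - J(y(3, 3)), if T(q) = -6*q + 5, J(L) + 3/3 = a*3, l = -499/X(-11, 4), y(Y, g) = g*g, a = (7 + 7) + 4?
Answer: -1833/7 ≈ -261.86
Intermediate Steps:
a = 18 (a = 14 + 4 = 18)
y(Y, g) = g²
l = 499/14 (l = -499/(-14) = -499*(-1/14) = 499/14 ≈ 35.643)
J(L) = 53 (J(L) = -1 + 18*3 = -1 + 54 = 53)
T(q) = 5 - 6*q
T(l) - J(y(3, 3)) = (5 - 6*499/14) - 1*53 = (5 - 1497/7) - 53 = -1462/7 - 53 = -1833/7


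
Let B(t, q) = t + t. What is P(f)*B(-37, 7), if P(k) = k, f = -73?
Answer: 5402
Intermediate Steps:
B(t, q) = 2*t
P(f)*B(-37, 7) = -146*(-37) = -73*(-74) = 5402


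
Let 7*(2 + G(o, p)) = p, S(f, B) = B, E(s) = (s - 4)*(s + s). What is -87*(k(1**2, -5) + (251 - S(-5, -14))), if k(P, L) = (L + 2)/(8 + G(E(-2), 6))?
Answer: -368271/16 ≈ -23017.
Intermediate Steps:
E(s) = 2*s*(-4 + s) (E(s) = (-4 + s)*(2*s) = 2*s*(-4 + s))
G(o, p) = -2 + p/7
k(P, L) = 7/24 + 7*L/48 (k(P, L) = (L + 2)/(8 + (-2 + (1/7)*6)) = (2 + L)/(8 + (-2 + 6/7)) = (2 + L)/(8 - 8/7) = (2 + L)/(48/7) = (2 + L)*(7/48) = 7/24 + 7*L/48)
-87*(k(1**2, -5) + (251 - S(-5, -14))) = -87*((7/24 + (7/48)*(-5)) + (251 - 1*(-14))) = -87*((7/24 - 35/48) + (251 + 14)) = -87*(-7/16 + 265) = -87*4233/16 = -368271/16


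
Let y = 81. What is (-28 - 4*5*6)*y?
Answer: -11988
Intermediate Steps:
(-28 - 4*5*6)*y = (-28 - 4*5*6)*81 = (-28 - 20*6)*81 = (-28 - 120)*81 = -148*81 = -11988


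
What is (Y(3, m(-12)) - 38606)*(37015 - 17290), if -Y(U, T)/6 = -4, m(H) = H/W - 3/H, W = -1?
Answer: -761029950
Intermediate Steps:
m(H) = -H - 3/H (m(H) = H/(-1) - 3/H = H*(-1) - 3/H = -H - 3/H)
Y(U, T) = 24 (Y(U, T) = -6*(-4) = 24)
(Y(3, m(-12)) - 38606)*(37015 - 17290) = (24 - 38606)*(37015 - 17290) = -38582*19725 = -761029950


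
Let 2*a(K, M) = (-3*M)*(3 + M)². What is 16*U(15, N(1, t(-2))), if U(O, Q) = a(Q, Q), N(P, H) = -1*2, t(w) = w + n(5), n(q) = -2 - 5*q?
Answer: 48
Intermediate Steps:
t(w) = -27 + w (t(w) = w + (-2 - 5*5) = w + (-2 - 25) = w - 27 = -27 + w)
a(K, M) = -3*M*(3 + M)²/2 (a(K, M) = ((-3*M)*(3 + M)²)/2 = (-3*M*(3 + M)²)/2 = -3*M*(3 + M)²/2)
N(P, H) = -2
U(O, Q) = -3*Q*(3 + Q)²/2
16*U(15, N(1, t(-2))) = 16*(-3/2*(-2)*(3 - 2)²) = 16*(-3/2*(-2)*1²) = 16*(-3/2*(-2)*1) = 16*3 = 48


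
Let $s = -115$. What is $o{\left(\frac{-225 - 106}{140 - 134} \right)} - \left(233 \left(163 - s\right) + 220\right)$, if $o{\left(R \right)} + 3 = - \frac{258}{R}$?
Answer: $- \frac{21512459}{331} \approx -64992.0$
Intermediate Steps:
$o{\left(R \right)} = -3 - \frac{258}{R}$
$o{\left(\frac{-225 - 106}{140 - 134} \right)} - \left(233 \left(163 - s\right) + 220\right) = \left(-3 - \frac{258}{\left(-225 - 106\right) \frac{1}{140 - 134}}\right) - \left(233 \left(163 - -115\right) + 220\right) = \left(-3 - \frac{258}{\left(-331\right) \frac{1}{6}}\right) - \left(233 \left(163 + 115\right) + 220\right) = \left(-3 - \frac{258}{\left(-331\right) \frac{1}{6}}\right) - \left(233 \cdot 278 + 220\right) = \left(-3 - \frac{258}{- \frac{331}{6}}\right) - \left(64774 + 220\right) = \left(-3 - - \frac{1548}{331}\right) - 64994 = \left(-3 + \frac{1548}{331}\right) - 64994 = \frac{555}{331} - 64994 = - \frac{21512459}{331}$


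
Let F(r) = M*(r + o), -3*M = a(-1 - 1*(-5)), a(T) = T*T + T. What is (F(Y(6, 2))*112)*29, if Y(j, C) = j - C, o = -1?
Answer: -64960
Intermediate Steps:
a(T) = T + T**2 (a(T) = T**2 + T = T + T**2)
M = -20/3 (M = -(-1 - 1*(-5))*(1 + (-1 - 1*(-5)))/3 = -(-1 + 5)*(1 + (-1 + 5))/3 = -4*(1 + 4)/3 = -4*5/3 = -1/3*20 = -20/3 ≈ -6.6667)
F(r) = 20/3 - 20*r/3 (F(r) = -20*(r - 1)/3 = -20*(-1 + r)/3 = 20/3 - 20*r/3)
(F(Y(6, 2))*112)*29 = ((20/3 - 20*(6 - 1*2)/3)*112)*29 = ((20/3 - 20*(6 - 2)/3)*112)*29 = ((20/3 - 20/3*4)*112)*29 = ((20/3 - 80/3)*112)*29 = -20*112*29 = -2240*29 = -64960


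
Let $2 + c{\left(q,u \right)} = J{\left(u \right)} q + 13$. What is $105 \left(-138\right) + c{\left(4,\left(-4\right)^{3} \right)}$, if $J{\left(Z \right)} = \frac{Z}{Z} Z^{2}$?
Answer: $1905$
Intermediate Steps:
$J{\left(Z \right)} = Z^{2}$ ($J{\left(Z \right)} = 1 Z^{2} = Z^{2}$)
$c{\left(q,u \right)} = 11 + q u^{2}$ ($c{\left(q,u \right)} = -2 + \left(u^{2} q + 13\right) = -2 + \left(q u^{2} + 13\right) = -2 + \left(13 + q u^{2}\right) = 11 + q u^{2}$)
$105 \left(-138\right) + c{\left(4,\left(-4\right)^{3} \right)} = 105 \left(-138\right) + \left(11 + 4 \left(\left(-4\right)^{3}\right)^{2}\right) = -14490 + \left(11 + 4 \left(-64\right)^{2}\right) = -14490 + \left(11 + 4 \cdot 4096\right) = -14490 + \left(11 + 16384\right) = -14490 + 16395 = 1905$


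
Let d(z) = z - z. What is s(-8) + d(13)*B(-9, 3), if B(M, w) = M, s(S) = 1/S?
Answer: -1/8 ≈ -0.12500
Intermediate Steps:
d(z) = 0
s(-8) + d(13)*B(-9, 3) = 1/(-8) + 0*(-9) = -1/8 + 0 = -1/8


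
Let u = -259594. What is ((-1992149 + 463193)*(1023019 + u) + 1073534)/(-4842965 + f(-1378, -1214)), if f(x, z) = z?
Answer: 1167242160766/4844179 ≈ 2.4096e+5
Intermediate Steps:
((-1992149 + 463193)*(1023019 + u) + 1073534)/(-4842965 + f(-1378, -1214)) = ((-1992149 + 463193)*(1023019 - 259594) + 1073534)/(-4842965 - 1214) = (-1528956*763425 + 1073534)/(-4844179) = (-1167243234300 + 1073534)*(-1/4844179) = -1167242160766*(-1/4844179) = 1167242160766/4844179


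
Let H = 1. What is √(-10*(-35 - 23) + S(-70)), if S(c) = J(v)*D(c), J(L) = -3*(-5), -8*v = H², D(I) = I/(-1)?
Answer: √1630 ≈ 40.373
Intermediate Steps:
D(I) = -I (D(I) = I*(-1) = -I)
v = -⅛ (v = -⅛*1² = -⅛*1 = -⅛ ≈ -0.12500)
J(L) = 15
S(c) = -15*c (S(c) = 15*(-c) = -15*c)
√(-10*(-35 - 23) + S(-70)) = √(-10*(-35 - 23) - 15*(-70)) = √(-10*(-58) + 1050) = √(580 + 1050) = √1630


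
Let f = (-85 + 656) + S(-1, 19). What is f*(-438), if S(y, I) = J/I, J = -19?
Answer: -249660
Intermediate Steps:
S(y, I) = -19/I
f = 570 (f = (-85 + 656) - 19/19 = 571 - 19*1/19 = 571 - 1 = 570)
f*(-438) = 570*(-438) = -249660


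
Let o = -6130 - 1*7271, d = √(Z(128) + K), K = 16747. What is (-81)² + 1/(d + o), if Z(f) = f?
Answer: 130906474565/19952214 - 25*√3/59856642 ≈ 6561.0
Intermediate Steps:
d = 75*√3 (d = √(128 + 16747) = √16875 = 75*√3 ≈ 129.90)
o = -13401 (o = -6130 - 7271 = -13401)
(-81)² + 1/(d + o) = (-81)² + 1/(75*√3 - 13401) = 6561 + 1/(-13401 + 75*√3)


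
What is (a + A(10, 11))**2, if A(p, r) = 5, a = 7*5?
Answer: 1600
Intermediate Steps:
a = 35
(a + A(10, 11))**2 = (35 + 5)**2 = 40**2 = 1600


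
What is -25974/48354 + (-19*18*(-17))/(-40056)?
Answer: -36709575/53801884 ≈ -0.68231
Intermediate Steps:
-25974/48354 + (-19*18*(-17))/(-40056) = -25974*1/48354 - 342*(-17)*(-1/40056) = -4329/8059 + 5814*(-1/40056) = -4329/8059 - 969/6676 = -36709575/53801884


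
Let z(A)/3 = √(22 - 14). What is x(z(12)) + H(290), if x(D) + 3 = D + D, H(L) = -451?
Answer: -454 + 12*√2 ≈ -437.03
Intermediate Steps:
z(A) = 6*√2 (z(A) = 3*√(22 - 14) = 3*√8 = 3*(2*√2) = 6*√2)
x(D) = -3 + 2*D (x(D) = -3 + (D + D) = -3 + 2*D)
x(z(12)) + H(290) = (-3 + 2*(6*√2)) - 451 = (-3 + 12*√2) - 451 = -454 + 12*√2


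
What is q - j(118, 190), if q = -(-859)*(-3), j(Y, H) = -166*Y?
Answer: 17011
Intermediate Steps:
q = -2577 (q = -859*3 = -2577)
q - j(118, 190) = -2577 - (-166)*118 = -2577 - 1*(-19588) = -2577 + 19588 = 17011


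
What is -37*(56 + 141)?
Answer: -7289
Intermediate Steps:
-37*(56 + 141) = -37*197 = -7289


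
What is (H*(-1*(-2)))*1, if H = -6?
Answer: -12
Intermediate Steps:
(H*(-1*(-2)))*1 = -(-6)*(-2)*1 = -6*2*1 = -12*1 = -12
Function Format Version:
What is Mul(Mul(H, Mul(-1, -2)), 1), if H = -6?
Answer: -12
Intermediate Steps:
Mul(Mul(H, Mul(-1, -2)), 1) = Mul(Mul(-6, Mul(-1, -2)), 1) = Mul(Mul(-6, 2), 1) = Mul(-12, 1) = -12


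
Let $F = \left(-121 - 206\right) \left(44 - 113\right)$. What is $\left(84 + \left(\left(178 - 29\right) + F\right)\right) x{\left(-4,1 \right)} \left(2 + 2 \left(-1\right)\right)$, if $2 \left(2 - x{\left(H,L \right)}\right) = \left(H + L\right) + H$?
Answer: $0$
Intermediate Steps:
$x{\left(H,L \right)} = 2 - H - \frac{L}{2}$ ($x{\left(H,L \right)} = 2 - \frac{\left(H + L\right) + H}{2} = 2 - \frac{L + 2 H}{2} = 2 - \left(H + \frac{L}{2}\right) = 2 - H - \frac{L}{2}$)
$F = 22563$ ($F = \left(-327\right) \left(-69\right) = 22563$)
$\left(84 + \left(\left(178 - 29\right) + F\right)\right) x{\left(-4,1 \right)} \left(2 + 2 \left(-1\right)\right) = \left(84 + \left(\left(178 - 29\right) + 22563\right)\right) \left(2 - -4 - \frac{1}{2}\right) \left(2 + 2 \left(-1\right)\right) = \left(84 + \left(149 + 22563\right)\right) \left(2 + 4 - \frac{1}{2}\right) \left(2 - 2\right) = \left(84 + 22712\right) \frac{11}{2} \cdot 0 = 22796 \cdot 0 = 0$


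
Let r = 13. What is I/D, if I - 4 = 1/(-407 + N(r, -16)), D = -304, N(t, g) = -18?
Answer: -1699/129200 ≈ -0.013150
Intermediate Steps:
I = 1699/425 (I = 4 + 1/(-407 - 18) = 4 + 1/(-425) = 4 - 1/425 = 1699/425 ≈ 3.9976)
I/D = (1699/425)/(-304) = (1699/425)*(-1/304) = -1699/129200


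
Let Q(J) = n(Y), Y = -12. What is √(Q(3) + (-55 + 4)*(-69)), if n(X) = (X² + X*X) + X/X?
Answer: 4*√238 ≈ 61.709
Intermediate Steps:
n(X) = 1 + 2*X² (n(X) = (X² + X²) + 1 = 2*X² + 1 = 1 + 2*X²)
Q(J) = 289 (Q(J) = 1 + 2*(-12)² = 1 + 2*144 = 1 + 288 = 289)
√(Q(3) + (-55 + 4)*(-69)) = √(289 + (-55 + 4)*(-69)) = √(289 - 51*(-69)) = √(289 + 3519) = √3808 = 4*√238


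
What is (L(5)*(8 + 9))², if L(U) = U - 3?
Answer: 1156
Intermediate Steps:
L(U) = -3 + U
(L(5)*(8 + 9))² = ((-3 + 5)*(8 + 9))² = (2*17)² = 34² = 1156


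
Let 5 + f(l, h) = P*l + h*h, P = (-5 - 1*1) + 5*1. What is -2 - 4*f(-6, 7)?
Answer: -202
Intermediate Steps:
P = -1 (P = (-5 - 1) + 5 = -6 + 5 = -1)
f(l, h) = -5 + h² - l (f(l, h) = -5 + (-l + h*h) = -5 + (-l + h²) = -5 + (h² - l) = -5 + h² - l)
-2 - 4*f(-6, 7) = -2 - 4*(-5 + 7² - 1*(-6)) = -2 - 4*(-5 + 49 + 6) = -2 - 4*50 = -2 - 200 = -202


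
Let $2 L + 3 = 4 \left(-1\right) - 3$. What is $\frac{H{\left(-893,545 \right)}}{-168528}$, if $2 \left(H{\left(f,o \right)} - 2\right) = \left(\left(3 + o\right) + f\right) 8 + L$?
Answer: $\frac{2761}{337056} \approx 0.0081915$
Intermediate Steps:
$L = -5$ ($L = - \frac{3}{2} + \frac{4 \left(-1\right) - 3}{2} = - \frac{3}{2} + \frac{-4 - 3}{2} = - \frac{3}{2} + \frac{1}{2} \left(-7\right) = - \frac{3}{2} - \frac{7}{2} = -5$)
$H{\left(f,o \right)} = \frac{23}{2} + 4 f + 4 o$ ($H{\left(f,o \right)} = 2 + \frac{\left(\left(3 + o\right) + f\right) 8 - 5}{2} = 2 + \frac{\left(3 + f + o\right) 8 - 5}{2} = 2 + \frac{\left(24 + 8 f + 8 o\right) - 5}{2} = 2 + \frac{19 + 8 f + 8 o}{2} = 2 + \left(\frac{19}{2} + 4 f + 4 o\right) = \frac{23}{2} + 4 f + 4 o$)
$\frac{H{\left(-893,545 \right)}}{-168528} = \frac{\frac{23}{2} + 4 \left(-893\right) + 4 \cdot 545}{-168528} = \left(\frac{23}{2} - 3572 + 2180\right) \left(- \frac{1}{168528}\right) = \left(- \frac{2761}{2}\right) \left(- \frac{1}{168528}\right) = \frac{2761}{337056}$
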